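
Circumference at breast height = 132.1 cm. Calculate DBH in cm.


Formula: DBH = C / pi
DBH = 132.1 / pi
pi = 3.14159...
DBH = 42.0 cm

42.0


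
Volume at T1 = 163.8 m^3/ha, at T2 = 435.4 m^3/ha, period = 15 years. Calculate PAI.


Formula: PAI = (V_T2 - V_T1) / (T2 - T1)
Volume increment = 435.4 - 163.8 = 271.6 m^3/ha
PAI = 271.6 / 15 = 18.11 m^3/ha/year

18.11


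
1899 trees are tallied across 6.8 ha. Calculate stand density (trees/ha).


Formula: Stand Density = N_trees / Area_ha
Density = 1899 trees / 6.8 ha
Density = 279 trees/ha

279


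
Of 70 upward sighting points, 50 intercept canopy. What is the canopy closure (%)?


Formula: Canopy closure = covered points / total points * 100
Closure = 50 / 70 * 100
Closure = 0.7143 * 100 = 71.4%

71.4


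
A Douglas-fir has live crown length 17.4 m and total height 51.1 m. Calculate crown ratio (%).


Formula: Crown Ratio = (Crown Length / Total Height) * 100
CR = (17.4 m / 51.1 m) * 100
CR = 0.3405 * 100 = 34.1%

34.1


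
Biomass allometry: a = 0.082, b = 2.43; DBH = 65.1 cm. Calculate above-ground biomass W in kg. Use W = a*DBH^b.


Formula: W = a * DBH^b  (allometric power law)
DBH^b = 65.1^2.43 = 25527.119
W = 0.082 * 25527.119 = 2093.2 kg

2093.2


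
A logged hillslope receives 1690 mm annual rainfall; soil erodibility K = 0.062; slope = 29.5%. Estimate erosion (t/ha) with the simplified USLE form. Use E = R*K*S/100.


Formula: E = R * K * S / 100  (simplified USLE)
R * K = 1690 * 0.062 = 104.78
E = 104.78 * 29.5 / 100 = 30.91 t/ha

30.91


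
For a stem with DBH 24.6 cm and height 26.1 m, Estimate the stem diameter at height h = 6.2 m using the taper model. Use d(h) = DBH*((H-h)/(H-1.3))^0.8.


Taper: d(h) = DBH * ((H - h) / (H - 1.3))^0.8
Numerator = H - h = 26.1 - 6.2 = 19.9 m
Denominator = H - 1.3 = 26.1 - 1.3 = 24.8 m
Ratio = 19.9 / 24.8 = 0.80242
d = 24.6 * 0.80242^0.8 = 20.6 cm

20.6


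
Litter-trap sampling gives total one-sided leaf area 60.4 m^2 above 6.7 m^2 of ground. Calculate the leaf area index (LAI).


Formula: LAI = total leaf area / ground area  (dimensionless)
LAI = 60.4 m^2 / 6.7 m^2
LAI = 9.01

9.01


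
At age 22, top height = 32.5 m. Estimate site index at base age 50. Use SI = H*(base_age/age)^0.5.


Formula: SI = H_dom * (base_age / age)^0.5
Age ratio = 50 / 22 = 2.27273
sqrt(age_ratio) = 1.50756
SI = 32.5 * 1.50756 = 49.0 m

49.0


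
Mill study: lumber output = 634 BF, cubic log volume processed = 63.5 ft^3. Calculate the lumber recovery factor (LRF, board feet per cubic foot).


Formula: LRF = Lumber Output (BF) / Log Input (ft^3)
LRF = 634 BF / 63.5 ft^3
LRF = 9.98 BF/ft^3

9.98


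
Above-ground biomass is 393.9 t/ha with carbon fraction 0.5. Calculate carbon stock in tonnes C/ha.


Formula: Carbon Stock = Biomass * Carbon Fraction
C = 393.9 t/ha * 0.5
C = 197.0 t C/ha

197.0


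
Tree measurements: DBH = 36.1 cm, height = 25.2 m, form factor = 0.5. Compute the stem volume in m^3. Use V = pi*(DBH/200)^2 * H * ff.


Formula: V = pi * (DBH/200)^2 * H * ff
Radius = DBH/200 = 36.1/200 = 0.1805 m
Radius^2 = 0.1805^2 = 0.03258025 m^2
V = pi * 0.03258025 * 25.2 * 0.5
V = 1.29 m^3

1.29


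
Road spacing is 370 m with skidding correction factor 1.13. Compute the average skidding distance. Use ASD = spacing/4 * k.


Formula: ASD = (spacing / 4) * correction
Uncorrected distance = spacing / 4 = 370 / 4 = 92.5 m
ASD = 92.5 * 1.13 = 105 m

105


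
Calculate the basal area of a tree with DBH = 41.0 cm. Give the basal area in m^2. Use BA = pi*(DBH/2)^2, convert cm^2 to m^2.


Formula: BA = pi * (DBH/2)^2 / 10000  (cm^2 to m^2)
Radius = DBH/2 = 41.0/2 = 20.5 cm
BA = pi * 20.5^2 / 10000
   = 1320.2543 cm^2 / 10000
   = 0.132 m^2

0.132


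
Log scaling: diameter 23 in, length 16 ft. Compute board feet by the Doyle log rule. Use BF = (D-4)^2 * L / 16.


Doyle: BF = (D - 4)^2 * L / 16
Adjusted diameter = 23 - 4 = 19 in
(D-4)^2 = 19^2 = 361
BF = 361 * 16 / 16 = 361 BF

361


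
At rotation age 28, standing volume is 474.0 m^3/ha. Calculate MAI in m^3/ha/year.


Formula: MAI = Total Volume / Stand Age
MAI = 474.0 m^3/ha / 28 years
MAI = 16.93 m^3/ha/year

16.93


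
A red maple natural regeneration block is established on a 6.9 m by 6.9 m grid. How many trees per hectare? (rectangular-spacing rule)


Formula: TPH = 10000 m^2/ha / (spacing_x * spacing_y)
Area per tree = 6.9 m * 6.9 m = 47.61 m^2
TPH = 10000 / 47.61 = 210 trees/ha

210


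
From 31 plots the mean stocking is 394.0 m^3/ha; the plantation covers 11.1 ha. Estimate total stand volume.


Formula: Total Volume = Mean Volume per ha * Total Area
Total Volume = 394.0 m^3/ha * 11.1 ha
Total Volume = 4373 m^3

4373


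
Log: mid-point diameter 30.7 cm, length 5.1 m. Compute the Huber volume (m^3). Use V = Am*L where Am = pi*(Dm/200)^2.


Huber: V = Am * L,  Am = pi*(Dm/200)^2
Am = pi*(30.7/200)^2 = 0.074023 m^2
V = 0.074023*5.1 = 0.3775 m^3

0.3775


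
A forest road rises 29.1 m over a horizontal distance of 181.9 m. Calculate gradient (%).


Formula: Gradient = rise / run * 100
Gradient = 29.1 / 181.9 * 100 = 16.0%

16.0


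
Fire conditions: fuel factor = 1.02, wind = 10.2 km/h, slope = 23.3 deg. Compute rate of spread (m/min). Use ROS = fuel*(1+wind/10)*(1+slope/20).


Formula: ROS = fuel * (1 + wind/10) * (1 + slope/20)
Wind factor = 1 + 10.2/10 = 2.02
Slope factor = 1 + 23.3/20 = 2.165
ROS = 1.02 * 2.02 * 2.165 = 4.46 m/min

4.46


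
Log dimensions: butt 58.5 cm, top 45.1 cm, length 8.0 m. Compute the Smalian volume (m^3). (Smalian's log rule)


Smalian: V = (A1 + A2)/2 * L,  A = pi*(D/200)^2
A1 = pi*(58.5/200)^2 = 0.268783 m^2
A2 = pi*(45.1/200)^2 = 0.159751 m^2
V = (0.268783+0.159751)/2*8.0 = 1.7141 m^3

1.7141


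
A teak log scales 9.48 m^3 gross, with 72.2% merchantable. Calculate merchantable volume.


Formula: MV = V_total * (merchantable_pct / 100)
Merchantable fraction = 72.2% / 100 = 0.722
MV = 9.48 m^3 * 0.722 = 6.845 m^3

6.845


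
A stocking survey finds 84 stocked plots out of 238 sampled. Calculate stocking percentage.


Formula: Stocking % = stocked plots / total plots * 100
Stocking = 84 / 238 * 100
Stocking = 0.3529 * 100 = 35.3%

35.3


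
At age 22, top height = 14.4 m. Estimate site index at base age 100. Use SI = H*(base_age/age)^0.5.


Formula: SI = H_dom * (base_age / age)^0.5
Age ratio = 100 / 22 = 4.54545
sqrt(age_ratio) = 2.13201
SI = 14.4 * 2.13201 = 30.7 m

30.7


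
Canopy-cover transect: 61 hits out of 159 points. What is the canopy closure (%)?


Formula: Canopy closure = covered points / total points * 100
Closure = 61 / 159 * 100
Closure = 0.3836 * 100 = 38.4%

38.4


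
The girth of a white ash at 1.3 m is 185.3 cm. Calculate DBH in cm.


Formula: DBH = C / pi
DBH = 185.3 / pi
pi = 3.14159...
DBH = 59.0 cm

59.0


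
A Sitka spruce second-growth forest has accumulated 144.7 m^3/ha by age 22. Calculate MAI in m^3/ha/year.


Formula: MAI = Total Volume / Stand Age
MAI = 144.7 m^3/ha / 22 years
MAI = 6.58 m^3/ha/year

6.58


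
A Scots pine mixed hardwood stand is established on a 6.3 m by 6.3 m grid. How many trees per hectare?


Formula: TPH = 10000 m^2/ha / (spacing_x * spacing_y)
Area per tree = 6.3 m * 6.3 m = 39.69 m^2
TPH = 10000 / 39.69 = 252 trees/ha

252


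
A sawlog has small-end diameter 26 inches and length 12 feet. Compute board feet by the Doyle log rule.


Doyle: BF = (D - 4)^2 * L / 16
Adjusted diameter = 26 - 4 = 22 in
(D-4)^2 = 22^2 = 484
BF = 484 * 12 / 16 = 363 BF

363


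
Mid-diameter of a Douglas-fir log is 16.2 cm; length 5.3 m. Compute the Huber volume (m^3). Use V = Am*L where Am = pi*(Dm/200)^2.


Huber: V = Am * L,  Am = pi*(Dm/200)^2
Am = pi*(16.2/200)^2 = 0.020612 m^2
V = 0.020612*5.3 = 0.1092 m^3

0.1092


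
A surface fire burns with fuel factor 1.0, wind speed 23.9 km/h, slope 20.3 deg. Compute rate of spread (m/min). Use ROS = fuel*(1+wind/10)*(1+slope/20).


Formula: ROS = fuel * (1 + wind/10) * (1 + slope/20)
Wind factor = 1 + 23.9/10 = 3.39
Slope factor = 1 + 20.3/20 = 2.015
ROS = 1.0 * 3.39 * 2.015 = 6.83 m/min

6.83


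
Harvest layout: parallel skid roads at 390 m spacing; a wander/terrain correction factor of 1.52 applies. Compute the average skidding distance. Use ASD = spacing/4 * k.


Formula: ASD = (spacing / 4) * correction
Uncorrected distance = spacing / 4 = 390 / 4 = 97.5 m
ASD = 97.5 * 1.52 = 148 m

148


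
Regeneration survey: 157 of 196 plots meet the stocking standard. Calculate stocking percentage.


Formula: Stocking % = stocked plots / total plots * 100
Stocking = 157 / 196 * 100
Stocking = 0.801 * 100 = 80.1%

80.1


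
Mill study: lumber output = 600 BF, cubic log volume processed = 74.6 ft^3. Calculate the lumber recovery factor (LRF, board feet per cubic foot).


Formula: LRF = Lumber Output (BF) / Log Input (ft^3)
LRF = 600 BF / 74.6 ft^3
LRF = 8.04 BF/ft^3

8.04


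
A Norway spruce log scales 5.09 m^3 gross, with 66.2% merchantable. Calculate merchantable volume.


Formula: MV = V_total * (merchantable_pct / 100)
Merchantable fraction = 66.2% / 100 = 0.662
MV = 5.09 m^3 * 0.662 = 3.37 m^3

3.37


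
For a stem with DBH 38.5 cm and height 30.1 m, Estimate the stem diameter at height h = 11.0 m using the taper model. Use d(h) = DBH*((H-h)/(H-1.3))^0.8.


Taper: d(h) = DBH * ((H - h) / (H - 1.3))^0.8
Numerator = H - h = 30.1 - 11.0 = 19.1 m
Denominator = H - 1.3 = 30.1 - 1.3 = 28.8 m
Ratio = 19.1 / 28.8 = 0.66319
d = 38.5 * 0.66319^0.8 = 27.7 cm

27.7


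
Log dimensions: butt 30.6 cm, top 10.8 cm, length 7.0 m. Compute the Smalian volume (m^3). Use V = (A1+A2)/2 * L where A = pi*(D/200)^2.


Smalian: V = (A1 + A2)/2 * L,  A = pi*(D/200)^2
A1 = pi*(30.6/200)^2 = 0.073542 m^2
A2 = pi*(10.8/200)^2 = 0.009161 m^2
V = (0.073542+0.009161)/2*7.0 = 0.2895 m^3

0.2895


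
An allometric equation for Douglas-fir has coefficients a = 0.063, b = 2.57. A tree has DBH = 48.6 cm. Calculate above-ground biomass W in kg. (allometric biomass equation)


Formula: W = a * DBH^b  (allometric power law)
DBH^b = 48.6^2.57 = 21610.0221
W = 0.063 * 21610.0221 = 1361.4 kg

1361.4


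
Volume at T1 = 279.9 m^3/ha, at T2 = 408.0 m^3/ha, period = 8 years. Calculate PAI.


Formula: PAI = (V_T2 - V_T1) / (T2 - T1)
Volume increment = 408.0 - 279.9 = 128.1 m^3/ha
PAI = 128.1 / 8 = 16.01 m^3/ha/year

16.01


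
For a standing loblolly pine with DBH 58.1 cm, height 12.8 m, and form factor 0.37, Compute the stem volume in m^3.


Formula: V = pi * (DBH/200)^2 * H * ff
Radius = DBH/200 = 58.1/200 = 0.2905 m
Radius^2 = 0.2905^2 = 0.08439025 m^2
V = pi * 0.08439025 * 12.8 * 0.37
V = 1.256 m^3

1.256


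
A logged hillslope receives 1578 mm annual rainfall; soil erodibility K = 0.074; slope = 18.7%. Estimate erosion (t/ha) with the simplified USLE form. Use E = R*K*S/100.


Formula: E = R * K * S / 100  (simplified USLE)
R * K = 1578 * 0.074 = 116.772
E = 116.772 * 18.7 / 100 = 21.84 t/ha

21.84


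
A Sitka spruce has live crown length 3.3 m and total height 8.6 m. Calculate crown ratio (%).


Formula: Crown Ratio = (Crown Length / Total Height) * 100
CR = (3.3 m / 8.6 m) * 100
CR = 0.3837 * 100 = 38.4%

38.4


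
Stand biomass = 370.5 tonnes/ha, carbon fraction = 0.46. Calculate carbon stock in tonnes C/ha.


Formula: Carbon Stock = Biomass * Carbon Fraction
C = 370.5 t/ha * 0.46
C = 170.4 t C/ha

170.4


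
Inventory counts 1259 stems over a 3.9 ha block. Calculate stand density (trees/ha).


Formula: Stand Density = N_trees / Area_ha
Density = 1259 trees / 3.9 ha
Density = 323 trees/ha

323


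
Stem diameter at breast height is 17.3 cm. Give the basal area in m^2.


Formula: BA = pi * (DBH/2)^2 / 10000  (cm^2 to m^2)
Radius = DBH/2 = 17.3/2 = 8.65 cm
BA = pi * 8.65^2 / 10000
   = 235.0618 cm^2 / 10000
   = 0.0235 m^2

0.0235


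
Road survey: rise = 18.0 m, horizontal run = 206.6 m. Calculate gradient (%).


Formula: Gradient = rise / run * 100
Gradient = 18.0 / 206.6 * 100 = 8.7%

8.7


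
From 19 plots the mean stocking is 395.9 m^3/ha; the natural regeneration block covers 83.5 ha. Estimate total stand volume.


Formula: Total Volume = Mean Volume per ha * Total Area
Total Volume = 395.9 m^3/ha * 83.5 ha
Total Volume = 33058 m^3

33058


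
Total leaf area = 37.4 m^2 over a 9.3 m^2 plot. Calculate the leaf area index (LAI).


Formula: LAI = total leaf area / ground area  (dimensionless)
LAI = 37.4 m^2 / 9.3 m^2
LAI = 4.02

4.02


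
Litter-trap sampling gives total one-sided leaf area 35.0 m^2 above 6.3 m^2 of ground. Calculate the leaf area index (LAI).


Formula: LAI = total leaf area / ground area  (dimensionless)
LAI = 35.0 m^2 / 6.3 m^2
LAI = 5.56

5.56


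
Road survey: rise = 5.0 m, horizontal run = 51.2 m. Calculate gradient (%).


Formula: Gradient = rise / run * 100
Gradient = 5.0 / 51.2 * 100 = 9.8%

9.8


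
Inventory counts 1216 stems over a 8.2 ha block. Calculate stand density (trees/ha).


Formula: Stand Density = N_trees / Area_ha
Density = 1216 trees / 8.2 ha
Density = 148 trees/ha

148


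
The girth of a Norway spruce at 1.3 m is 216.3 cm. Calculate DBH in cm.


Formula: DBH = C / pi
DBH = 216.3 / pi
pi = 3.14159...
DBH = 68.9 cm

68.9


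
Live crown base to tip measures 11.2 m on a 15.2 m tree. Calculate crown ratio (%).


Formula: Crown Ratio = (Crown Length / Total Height) * 100
CR = (11.2 m / 15.2 m) * 100
CR = 0.7368 * 100 = 73.7%

73.7


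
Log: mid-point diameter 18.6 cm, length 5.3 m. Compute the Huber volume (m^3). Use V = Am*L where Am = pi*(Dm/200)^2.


Huber: V = Am * L,  Am = pi*(Dm/200)^2
Am = pi*(18.6/200)^2 = 0.027172 m^2
V = 0.027172*5.3 = 0.144 m^3

0.144


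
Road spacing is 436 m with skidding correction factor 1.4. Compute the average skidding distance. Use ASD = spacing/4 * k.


Formula: ASD = (spacing / 4) * correction
Uncorrected distance = spacing / 4 = 436 / 4 = 109 m
ASD = 109 * 1.4 = 153 m

153


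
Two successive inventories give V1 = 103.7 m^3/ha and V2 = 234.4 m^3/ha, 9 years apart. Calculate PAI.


Formula: PAI = (V_T2 - V_T1) / (T2 - T1)
Volume increment = 234.4 - 103.7 = 130.7 m^3/ha
PAI = 130.7 / 9 = 14.52 m^3/ha/year

14.52


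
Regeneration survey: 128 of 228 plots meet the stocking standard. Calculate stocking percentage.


Formula: Stocking % = stocked plots / total plots * 100
Stocking = 128 / 228 * 100
Stocking = 0.5614 * 100 = 56.1%

56.1


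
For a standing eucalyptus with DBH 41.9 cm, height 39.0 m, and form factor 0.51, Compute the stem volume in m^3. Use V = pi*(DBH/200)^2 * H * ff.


Formula: V = pi * (DBH/200)^2 * H * ff
Radius = DBH/200 = 41.9/200 = 0.2095 m
Radius^2 = 0.2095^2 = 0.04389025 m^2
V = pi * 0.04389025 * 39.0 * 0.51
V = 2.743 m^3

2.743


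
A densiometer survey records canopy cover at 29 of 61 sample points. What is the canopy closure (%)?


Formula: Canopy closure = covered points / total points * 100
Closure = 29 / 61 * 100
Closure = 0.4754 * 100 = 47.5%

47.5


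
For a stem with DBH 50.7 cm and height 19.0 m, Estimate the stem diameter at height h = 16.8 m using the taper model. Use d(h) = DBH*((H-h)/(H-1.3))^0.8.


Taper: d(h) = DBH * ((H - h) / (H - 1.3))^0.8
Numerator = H - h = 19.0 - 16.8 = 2.2 m
Denominator = H - 1.3 = 19.0 - 1.3 = 17.7 m
Ratio = 2.2 / 17.7 = 0.12429
d = 50.7 * 0.12429^0.8 = 9.6 cm

9.6


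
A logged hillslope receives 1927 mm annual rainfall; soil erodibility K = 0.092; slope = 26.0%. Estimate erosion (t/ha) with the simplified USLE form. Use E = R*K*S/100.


Formula: E = R * K * S / 100  (simplified USLE)
R * K = 1927 * 0.092 = 177.284
E = 177.284 * 26.0 / 100 = 46.09 t/ha

46.09


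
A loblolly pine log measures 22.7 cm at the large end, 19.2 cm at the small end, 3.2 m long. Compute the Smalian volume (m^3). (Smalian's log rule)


Smalian: V = (A1 + A2)/2 * L,  A = pi*(D/200)^2
A1 = pi*(22.7/200)^2 = 0.040471 m^2
A2 = pi*(19.2/200)^2 = 0.028953 m^2
V = (0.040471+0.028953)/2*3.2 = 0.1111 m^3

0.1111


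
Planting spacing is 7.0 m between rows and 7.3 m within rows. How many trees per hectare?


Formula: TPH = 10000 m^2/ha / (spacing_x * spacing_y)
Area per tree = 7.0 m * 7.3 m = 51.1 m^2
TPH = 10000 / 51.1 = 196 trees/ha

196


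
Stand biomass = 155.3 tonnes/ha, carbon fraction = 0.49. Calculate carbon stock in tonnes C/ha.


Formula: Carbon Stock = Biomass * Carbon Fraction
C = 155.3 t/ha * 0.49
C = 76.1 t C/ha

76.1


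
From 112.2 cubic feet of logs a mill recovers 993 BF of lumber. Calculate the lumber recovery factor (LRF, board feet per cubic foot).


Formula: LRF = Lumber Output (BF) / Log Input (ft^3)
LRF = 993 BF / 112.2 ft^3
LRF = 8.85 BF/ft^3

8.85


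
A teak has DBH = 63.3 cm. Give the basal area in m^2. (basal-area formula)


Formula: BA = pi * (DBH/2)^2 / 10000  (cm^2 to m^2)
Radius = DBH/2 = 63.3/2 = 31.65 cm
BA = pi * 31.65^2 / 10000
   = 3147.004 cm^2 / 10000
   = 0.3147 m^2

0.3147


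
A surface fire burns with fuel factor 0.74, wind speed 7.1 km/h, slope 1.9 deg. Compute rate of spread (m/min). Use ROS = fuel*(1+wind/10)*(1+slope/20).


Formula: ROS = fuel * (1 + wind/10) * (1 + slope/20)
Wind factor = 1 + 7.1/10 = 1.71
Slope factor = 1 + 1.9/20 = 1.095
ROS = 0.74 * 1.71 * 1.095 = 1.39 m/min

1.39


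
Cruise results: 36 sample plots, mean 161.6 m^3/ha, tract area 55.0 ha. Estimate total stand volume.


Formula: Total Volume = Mean Volume per ha * Total Area
Total Volume = 161.6 m^3/ha * 55.0 ha
Total Volume = 8888 m^3

8888


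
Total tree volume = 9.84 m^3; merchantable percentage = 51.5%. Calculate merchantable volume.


Formula: MV = V_total * (merchantable_pct / 100)
Merchantable fraction = 51.5% / 100 = 0.515
MV = 9.84 m^3 * 0.515 = 5.068 m^3

5.068


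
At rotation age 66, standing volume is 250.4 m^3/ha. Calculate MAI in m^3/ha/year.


Formula: MAI = Total Volume / Stand Age
MAI = 250.4 m^3/ha / 66 years
MAI = 3.79 m^3/ha/year

3.79


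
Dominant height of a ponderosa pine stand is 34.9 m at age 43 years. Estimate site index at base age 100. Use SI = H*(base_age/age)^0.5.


Formula: SI = H_dom * (base_age / age)^0.5
Age ratio = 100 / 43 = 2.32558
sqrt(age_ratio) = 1.52499
SI = 34.9 * 1.52499 = 53.2 m

53.2


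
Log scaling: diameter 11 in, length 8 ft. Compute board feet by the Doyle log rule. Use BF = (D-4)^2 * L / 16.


Doyle: BF = (D - 4)^2 * L / 16
Adjusted diameter = 11 - 4 = 7 in
(D-4)^2 = 7^2 = 49
BF = 49 * 8 / 16 = 25 BF

25


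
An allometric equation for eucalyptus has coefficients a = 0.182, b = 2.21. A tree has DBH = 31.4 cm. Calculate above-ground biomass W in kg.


Formula: W = a * DBH^b  (allometric power law)
DBH^b = 31.4^2.21 = 2033.3612
W = 0.182 * 2033.3612 = 370.1 kg

370.1


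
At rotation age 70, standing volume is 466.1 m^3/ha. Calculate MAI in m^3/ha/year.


Formula: MAI = Total Volume / Stand Age
MAI = 466.1 m^3/ha / 70 years
MAI = 6.66 m^3/ha/year

6.66


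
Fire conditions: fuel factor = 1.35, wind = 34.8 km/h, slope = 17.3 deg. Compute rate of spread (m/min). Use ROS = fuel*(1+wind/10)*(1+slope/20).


Formula: ROS = fuel * (1 + wind/10) * (1 + slope/20)
Wind factor = 1 + 34.8/10 = 4.48
Slope factor = 1 + 17.3/20 = 1.865
ROS = 1.35 * 4.48 * 1.865 = 11.28 m/min

11.28


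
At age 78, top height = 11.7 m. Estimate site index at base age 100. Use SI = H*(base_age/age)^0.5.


Formula: SI = H_dom * (base_age / age)^0.5
Age ratio = 100 / 78 = 1.28205
sqrt(age_ratio) = 1.13228
SI = 11.7 * 1.13228 = 13.2 m

13.2


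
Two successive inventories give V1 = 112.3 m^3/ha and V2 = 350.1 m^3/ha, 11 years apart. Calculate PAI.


Formula: PAI = (V_T2 - V_T1) / (T2 - T1)
Volume increment = 350.1 - 112.3 = 237.8 m^3/ha
PAI = 237.8 / 11 = 21.62 m^3/ha/year

21.62


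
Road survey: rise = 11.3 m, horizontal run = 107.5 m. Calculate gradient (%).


Formula: Gradient = rise / run * 100
Gradient = 11.3 / 107.5 * 100 = 10.5%

10.5


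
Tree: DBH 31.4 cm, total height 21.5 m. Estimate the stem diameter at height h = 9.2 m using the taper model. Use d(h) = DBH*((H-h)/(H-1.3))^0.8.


Taper: d(h) = DBH * ((H - h) / (H - 1.3))^0.8
Numerator = H - h = 21.5 - 9.2 = 12.3 m
Denominator = H - 1.3 = 21.5 - 1.3 = 20.2 m
Ratio = 12.3 / 20.2 = 0.60891
d = 31.4 * 0.60891^0.8 = 21.1 cm

21.1


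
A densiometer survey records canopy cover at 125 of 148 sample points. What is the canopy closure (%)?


Formula: Canopy closure = covered points / total points * 100
Closure = 125 / 148 * 100
Closure = 0.8446 * 100 = 84.5%

84.5


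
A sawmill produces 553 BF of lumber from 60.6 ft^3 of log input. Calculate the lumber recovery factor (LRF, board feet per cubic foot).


Formula: LRF = Lumber Output (BF) / Log Input (ft^3)
LRF = 553 BF / 60.6 ft^3
LRF = 9.13 BF/ft^3

9.13


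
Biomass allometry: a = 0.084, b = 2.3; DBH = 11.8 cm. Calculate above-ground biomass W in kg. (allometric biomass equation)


Formula: W = a * DBH^b  (allometric power law)
DBH^b = 11.8^2.3 = 291.9635
W = 0.084 * 291.9635 = 24.5 kg

24.5


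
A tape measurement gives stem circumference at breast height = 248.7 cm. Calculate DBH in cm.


Formula: DBH = C / pi
DBH = 248.7 / pi
pi = 3.14159...
DBH = 79.2 cm

79.2


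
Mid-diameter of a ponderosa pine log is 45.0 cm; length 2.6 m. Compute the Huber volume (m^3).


Huber: V = Am * L,  Am = pi*(Dm/200)^2
Am = pi*(45.0/200)^2 = 0.159043 m^2
V = 0.159043*2.6 = 0.4135 m^3

0.4135


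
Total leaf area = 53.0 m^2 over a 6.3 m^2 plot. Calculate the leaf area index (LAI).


Formula: LAI = total leaf area / ground area  (dimensionless)
LAI = 53.0 m^2 / 6.3 m^2
LAI = 8.41

8.41


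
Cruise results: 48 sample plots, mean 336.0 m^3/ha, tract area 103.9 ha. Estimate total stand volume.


Formula: Total Volume = Mean Volume per ha * Total Area
Total Volume = 336.0 m^3/ha * 103.9 ha
Total Volume = 34910 m^3

34910


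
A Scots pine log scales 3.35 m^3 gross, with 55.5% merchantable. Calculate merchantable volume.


Formula: MV = V_total * (merchantable_pct / 100)
Merchantable fraction = 55.5% / 100 = 0.555
MV = 3.35 m^3 * 0.555 = 1.859 m^3

1.859


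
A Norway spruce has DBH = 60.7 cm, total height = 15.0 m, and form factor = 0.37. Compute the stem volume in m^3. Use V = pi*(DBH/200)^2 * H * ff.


Formula: V = pi * (DBH/200)^2 * H * ff
Radius = DBH/200 = 60.7/200 = 0.3035 m
Radius^2 = 0.3035^2 = 0.09211225 m^2
V = pi * 0.09211225 * 15.0 * 0.37
V = 1.606 m^3

1.606


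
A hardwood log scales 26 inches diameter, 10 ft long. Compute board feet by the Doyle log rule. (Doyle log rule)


Doyle: BF = (D - 4)^2 * L / 16
Adjusted diameter = 26 - 4 = 22 in
(D-4)^2 = 22^2 = 484
BF = 484 * 10 / 16 = 303 BF

303


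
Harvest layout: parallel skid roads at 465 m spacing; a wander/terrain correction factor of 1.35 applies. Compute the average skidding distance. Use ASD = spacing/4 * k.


Formula: ASD = (spacing / 4) * correction
Uncorrected distance = spacing / 4 = 465 / 4 = 116.25 m
ASD = 116.25 * 1.35 = 157 m

157


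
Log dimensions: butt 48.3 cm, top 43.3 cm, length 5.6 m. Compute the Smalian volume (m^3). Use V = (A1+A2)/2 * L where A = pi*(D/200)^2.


Smalian: V = (A1 + A2)/2 * L,  A = pi*(D/200)^2
A1 = pi*(48.3/200)^2 = 0.183225 m^2
A2 = pi*(43.3/200)^2 = 0.147254 m^2
V = (0.183225+0.147254)/2*5.6 = 0.9253 m^3

0.9253


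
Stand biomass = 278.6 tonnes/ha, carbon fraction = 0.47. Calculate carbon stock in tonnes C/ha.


Formula: Carbon Stock = Biomass * Carbon Fraction
C = 278.6 t/ha * 0.47
C = 130.9 t C/ha

130.9


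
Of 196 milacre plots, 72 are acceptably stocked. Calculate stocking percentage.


Formula: Stocking % = stocked plots / total plots * 100
Stocking = 72 / 196 * 100
Stocking = 0.3673 * 100 = 36.7%

36.7


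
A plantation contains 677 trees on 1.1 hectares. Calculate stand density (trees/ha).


Formula: Stand Density = N_trees / Area_ha
Density = 677 trees / 1.1 ha
Density = 615 trees/ha

615


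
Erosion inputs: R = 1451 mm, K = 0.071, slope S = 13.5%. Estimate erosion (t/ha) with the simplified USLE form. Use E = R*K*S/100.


Formula: E = R * K * S / 100  (simplified USLE)
R * K = 1451 * 0.071 = 103.021
E = 103.021 * 13.5 / 100 = 13.91 t/ha

13.91


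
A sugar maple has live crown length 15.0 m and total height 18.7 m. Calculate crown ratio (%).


Formula: Crown Ratio = (Crown Length / Total Height) * 100
CR = (15.0 m / 18.7 m) * 100
CR = 0.8021 * 100 = 80.2%

80.2


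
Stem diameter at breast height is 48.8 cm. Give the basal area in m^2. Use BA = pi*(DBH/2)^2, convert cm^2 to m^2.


Formula: BA = pi * (DBH/2)^2 / 10000  (cm^2 to m^2)
Radius = DBH/2 = 48.8/2 = 24.4 cm
BA = pi * 24.4^2 / 10000
   = 1870.3786 cm^2 / 10000
   = 0.187 m^2

0.187


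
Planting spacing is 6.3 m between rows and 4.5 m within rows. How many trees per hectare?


Formula: TPH = 10000 m^2/ha / (spacing_x * spacing_y)
Area per tree = 6.3 m * 4.5 m = 28.35 m^2
TPH = 10000 / 28.35 = 353 trees/ha

353


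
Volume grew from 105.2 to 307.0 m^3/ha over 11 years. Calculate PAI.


Formula: PAI = (V_T2 - V_T1) / (T2 - T1)
Volume increment = 307.0 - 105.2 = 201.8 m^3/ha
PAI = 201.8 / 11 = 18.35 m^3/ha/year

18.35


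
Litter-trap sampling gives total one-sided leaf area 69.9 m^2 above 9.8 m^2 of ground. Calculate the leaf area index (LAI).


Formula: LAI = total leaf area / ground area  (dimensionless)
LAI = 69.9 m^2 / 9.8 m^2
LAI = 7.13

7.13


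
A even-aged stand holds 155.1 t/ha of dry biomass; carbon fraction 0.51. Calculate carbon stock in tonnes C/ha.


Formula: Carbon Stock = Biomass * Carbon Fraction
C = 155.1 t/ha * 0.51
C = 79.1 t C/ha

79.1


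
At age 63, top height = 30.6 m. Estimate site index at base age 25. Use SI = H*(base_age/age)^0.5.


Formula: SI = H_dom * (base_age / age)^0.5
Age ratio = 25 / 63 = 0.39683
sqrt(age_ratio) = 0.62994
SI = 30.6 * 0.62994 = 19.3 m

19.3


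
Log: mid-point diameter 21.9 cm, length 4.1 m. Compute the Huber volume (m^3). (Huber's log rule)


Huber: V = Am * L,  Am = pi*(Dm/200)^2
Am = pi*(21.9/200)^2 = 0.037668 m^2
V = 0.037668*4.1 = 0.1544 m^3

0.1544


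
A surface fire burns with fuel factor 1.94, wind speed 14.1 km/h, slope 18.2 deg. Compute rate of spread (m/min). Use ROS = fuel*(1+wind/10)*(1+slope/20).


Formula: ROS = fuel * (1 + wind/10) * (1 + slope/20)
Wind factor = 1 + 14.1/10 = 2.41
Slope factor = 1 + 18.2/20 = 1.91
ROS = 1.94 * 2.41 * 1.91 = 8.93 m/min

8.93


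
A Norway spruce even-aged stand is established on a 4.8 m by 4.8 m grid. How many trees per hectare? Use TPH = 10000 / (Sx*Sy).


Formula: TPH = 10000 m^2/ha / (spacing_x * spacing_y)
Area per tree = 4.8 m * 4.8 m = 23.04 m^2
TPH = 10000 / 23.04 = 434 trees/ha

434


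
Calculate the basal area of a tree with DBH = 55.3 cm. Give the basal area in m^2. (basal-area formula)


Formula: BA = pi * (DBH/2)^2 / 10000  (cm^2 to m^2)
Radius = DBH/2 = 55.3/2 = 27.65 cm
BA = pi * 27.65^2 / 10000
   = 2401.8183 cm^2 / 10000
   = 0.2402 m^2

0.2402


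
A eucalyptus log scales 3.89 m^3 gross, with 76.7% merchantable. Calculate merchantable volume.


Formula: MV = V_total * (merchantable_pct / 100)
Merchantable fraction = 76.7% / 100 = 0.767
MV = 3.89 m^3 * 0.767 = 2.984 m^3

2.984


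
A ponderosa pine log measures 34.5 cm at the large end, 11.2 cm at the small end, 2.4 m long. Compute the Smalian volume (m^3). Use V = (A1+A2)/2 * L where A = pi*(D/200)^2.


Smalian: V = (A1 + A2)/2 * L,  A = pi*(D/200)^2
A1 = pi*(34.5/200)^2 = 0.093482 m^2
A2 = pi*(11.2/200)^2 = 0.009852 m^2
V = (0.093482+0.009852)/2*2.4 = 0.124 m^3

0.124


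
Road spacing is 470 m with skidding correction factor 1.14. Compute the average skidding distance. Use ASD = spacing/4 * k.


Formula: ASD = (spacing / 4) * correction
Uncorrected distance = spacing / 4 = 470 / 4 = 117.5 m
ASD = 117.5 * 1.14 = 134 m

134


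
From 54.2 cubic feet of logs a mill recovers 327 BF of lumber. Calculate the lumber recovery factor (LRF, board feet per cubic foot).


Formula: LRF = Lumber Output (BF) / Log Input (ft^3)
LRF = 327 BF / 54.2 ft^3
LRF = 6.03 BF/ft^3

6.03


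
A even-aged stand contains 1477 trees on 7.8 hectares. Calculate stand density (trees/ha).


Formula: Stand Density = N_trees / Area_ha
Density = 1477 trees / 7.8 ha
Density = 189 trees/ha

189


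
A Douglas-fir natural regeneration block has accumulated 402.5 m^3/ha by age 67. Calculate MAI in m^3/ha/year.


Formula: MAI = Total Volume / Stand Age
MAI = 402.5 m^3/ha / 67 years
MAI = 6.01 m^3/ha/year

6.01


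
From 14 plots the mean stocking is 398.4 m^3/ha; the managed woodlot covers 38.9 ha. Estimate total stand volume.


Formula: Total Volume = Mean Volume per ha * Total Area
Total Volume = 398.4 m^3/ha * 38.9 ha
Total Volume = 15498 m^3

15498


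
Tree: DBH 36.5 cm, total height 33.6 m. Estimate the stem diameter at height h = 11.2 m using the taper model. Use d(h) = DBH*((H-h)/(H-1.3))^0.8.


Taper: d(h) = DBH * ((H - h) / (H - 1.3))^0.8
Numerator = H - h = 33.6 - 11.2 = 22.4 m
Denominator = H - 1.3 = 33.6 - 1.3 = 32.3 m
Ratio = 22.4 / 32.3 = 0.6935
d = 36.5 * 0.6935^0.8 = 27.2 cm

27.2


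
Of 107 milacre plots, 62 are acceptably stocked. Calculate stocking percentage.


Formula: Stocking % = stocked plots / total plots * 100
Stocking = 62 / 107 * 100
Stocking = 0.5794 * 100 = 57.9%

57.9


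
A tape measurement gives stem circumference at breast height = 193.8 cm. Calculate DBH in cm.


Formula: DBH = C / pi
DBH = 193.8 / pi
pi = 3.14159...
DBH = 61.7 cm

61.7


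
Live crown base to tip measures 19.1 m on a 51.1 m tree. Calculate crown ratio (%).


Formula: Crown Ratio = (Crown Length / Total Height) * 100
CR = (19.1 m / 51.1 m) * 100
CR = 0.3738 * 100 = 37.4%

37.4


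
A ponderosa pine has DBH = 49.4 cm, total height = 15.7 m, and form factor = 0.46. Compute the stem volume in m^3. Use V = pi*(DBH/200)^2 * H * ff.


Formula: V = pi * (DBH/200)^2 * H * ff
Radius = DBH/200 = 49.4/200 = 0.247 m
Radius^2 = 0.247^2 = 0.061009 m^2
V = pi * 0.061009 * 15.7 * 0.46
V = 1.384 m^3

1.384


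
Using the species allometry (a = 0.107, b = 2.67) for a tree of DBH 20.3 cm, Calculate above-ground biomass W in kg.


Formula: W = a * DBH^b  (allometric power law)
DBH^b = 20.3^2.67 = 3097.5222
W = 0.107 * 3097.5222 = 331.4 kg

331.4


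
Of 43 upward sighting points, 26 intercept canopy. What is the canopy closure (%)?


Formula: Canopy closure = covered points / total points * 100
Closure = 26 / 43 * 100
Closure = 0.6047 * 100 = 60.5%

60.5


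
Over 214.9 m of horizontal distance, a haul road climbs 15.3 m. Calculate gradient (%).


Formula: Gradient = rise / run * 100
Gradient = 15.3 / 214.9 * 100 = 7.1%

7.1


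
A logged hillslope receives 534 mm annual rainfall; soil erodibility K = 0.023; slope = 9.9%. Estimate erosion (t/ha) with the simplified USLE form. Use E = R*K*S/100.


Formula: E = R * K * S / 100  (simplified USLE)
R * K = 534 * 0.023 = 12.282
E = 12.282 * 9.9 / 100 = 1.22 t/ha

1.22


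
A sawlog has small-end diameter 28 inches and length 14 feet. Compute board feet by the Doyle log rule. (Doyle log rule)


Doyle: BF = (D - 4)^2 * L / 16
Adjusted diameter = 28 - 4 = 24 in
(D-4)^2 = 24^2 = 576
BF = 576 * 14 / 16 = 504 BF

504


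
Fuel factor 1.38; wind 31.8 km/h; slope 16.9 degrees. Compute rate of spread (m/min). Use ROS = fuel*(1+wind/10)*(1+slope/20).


Formula: ROS = fuel * (1 + wind/10) * (1 + slope/20)
Wind factor = 1 + 31.8/10 = 4.18
Slope factor = 1 + 16.9/20 = 1.845
ROS = 1.38 * 4.18 * 1.845 = 10.64 m/min

10.64


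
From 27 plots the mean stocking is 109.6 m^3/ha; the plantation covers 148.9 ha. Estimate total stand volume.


Formula: Total Volume = Mean Volume per ha * Total Area
Total Volume = 109.6 m^3/ha * 148.9 ha
Total Volume = 16319 m^3

16319


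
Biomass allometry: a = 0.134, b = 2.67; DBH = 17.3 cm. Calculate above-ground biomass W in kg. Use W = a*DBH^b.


Formula: W = a * DBH^b  (allometric power law)
DBH^b = 17.3^2.67 = 2021.0781
W = 0.134 * 2021.0781 = 270.8 kg

270.8


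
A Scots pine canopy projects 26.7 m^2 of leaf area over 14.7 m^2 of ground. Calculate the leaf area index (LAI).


Formula: LAI = total leaf area / ground area  (dimensionless)
LAI = 26.7 m^2 / 14.7 m^2
LAI = 1.82

1.82


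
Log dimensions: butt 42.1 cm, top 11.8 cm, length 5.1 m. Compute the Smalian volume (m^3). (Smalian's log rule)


Smalian: V = (A1 + A2)/2 * L,  A = pi*(D/200)^2
A1 = pi*(42.1/200)^2 = 0.139205 m^2
A2 = pi*(11.8/200)^2 = 0.010936 m^2
V = (0.139205+0.010936)/2*5.1 = 0.3829 m^3

0.3829


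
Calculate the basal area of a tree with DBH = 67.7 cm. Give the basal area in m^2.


Formula: BA = pi * (DBH/2)^2 / 10000  (cm^2 to m^2)
Radius = DBH/2 = 67.7/2 = 33.85 cm
BA = pi * 33.85^2 / 10000
   = 3599.7075 cm^2 / 10000
   = 0.36 m^2

0.36


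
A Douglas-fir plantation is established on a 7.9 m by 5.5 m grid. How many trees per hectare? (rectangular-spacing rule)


Formula: TPH = 10000 m^2/ha / (spacing_x * spacing_y)
Area per tree = 7.9 m * 5.5 m = 43.45 m^2
TPH = 10000 / 43.45 = 230 trees/ha

230


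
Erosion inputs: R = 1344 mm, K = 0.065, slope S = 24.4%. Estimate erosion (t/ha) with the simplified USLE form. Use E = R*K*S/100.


Formula: E = R * K * S / 100  (simplified USLE)
R * K = 1344 * 0.065 = 87.36
E = 87.36 * 24.4 / 100 = 21.32 t/ha

21.32


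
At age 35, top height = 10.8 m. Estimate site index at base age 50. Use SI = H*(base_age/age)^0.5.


Formula: SI = H_dom * (base_age / age)^0.5
Age ratio = 50 / 35 = 1.42857
sqrt(age_ratio) = 1.19523
SI = 10.8 * 1.19523 = 12.9 m

12.9


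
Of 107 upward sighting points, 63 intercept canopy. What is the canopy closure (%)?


Formula: Canopy closure = covered points / total points * 100
Closure = 63 / 107 * 100
Closure = 0.5888 * 100 = 58.9%

58.9


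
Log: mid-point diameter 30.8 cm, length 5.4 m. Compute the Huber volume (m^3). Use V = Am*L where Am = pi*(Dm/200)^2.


Huber: V = Am * L,  Am = pi*(Dm/200)^2
Am = pi*(30.8/200)^2 = 0.074506 m^2
V = 0.074506*5.4 = 0.4023 m^3

0.4023


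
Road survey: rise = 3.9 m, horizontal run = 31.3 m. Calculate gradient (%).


Formula: Gradient = rise / run * 100
Gradient = 3.9 / 31.3 * 100 = 12.5%

12.5


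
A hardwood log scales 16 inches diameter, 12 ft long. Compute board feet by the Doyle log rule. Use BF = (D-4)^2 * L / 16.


Doyle: BF = (D - 4)^2 * L / 16
Adjusted diameter = 16 - 4 = 12 in
(D-4)^2 = 12^2 = 144
BF = 144 * 12 / 16 = 108 BF

108


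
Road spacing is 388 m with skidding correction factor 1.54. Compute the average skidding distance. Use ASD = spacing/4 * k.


Formula: ASD = (spacing / 4) * correction
Uncorrected distance = spacing / 4 = 388 / 4 = 97 m
ASD = 97 * 1.54 = 149 m

149


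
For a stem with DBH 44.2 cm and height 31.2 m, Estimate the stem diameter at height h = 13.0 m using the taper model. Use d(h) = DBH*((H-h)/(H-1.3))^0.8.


Taper: d(h) = DBH * ((H - h) / (H - 1.3))^0.8
Numerator = H - h = 31.2 - 13.0 = 18.2 m
Denominator = H - 1.3 = 31.2 - 1.3 = 29.9 m
Ratio = 18.2 / 29.9 = 0.6087
d = 44.2 * 0.6087^0.8 = 29.7 cm

29.7


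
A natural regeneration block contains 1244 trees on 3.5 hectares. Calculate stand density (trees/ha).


Formula: Stand Density = N_trees / Area_ha
Density = 1244 trees / 3.5 ha
Density = 355 trees/ha

355


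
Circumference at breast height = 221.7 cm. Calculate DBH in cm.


Formula: DBH = C / pi
DBH = 221.7 / pi
pi = 3.14159...
DBH = 70.6 cm

70.6


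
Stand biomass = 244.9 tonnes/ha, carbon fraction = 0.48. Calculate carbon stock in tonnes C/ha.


Formula: Carbon Stock = Biomass * Carbon Fraction
C = 244.9 t/ha * 0.48
C = 117.6 t C/ha

117.6


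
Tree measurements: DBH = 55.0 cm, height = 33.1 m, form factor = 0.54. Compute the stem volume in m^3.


Formula: V = pi * (DBH/200)^2 * H * ff
Radius = DBH/200 = 55.0/200 = 0.275 m
Radius^2 = 0.275^2 = 0.075625 m^2
V = pi * 0.075625 * 33.1 * 0.54
V = 4.247 m^3

4.247


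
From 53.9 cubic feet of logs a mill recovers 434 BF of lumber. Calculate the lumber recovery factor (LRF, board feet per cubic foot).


Formula: LRF = Lumber Output (BF) / Log Input (ft^3)
LRF = 434 BF / 53.9 ft^3
LRF = 8.05 BF/ft^3

8.05


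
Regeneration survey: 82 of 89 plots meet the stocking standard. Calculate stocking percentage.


Formula: Stocking % = stocked plots / total plots * 100
Stocking = 82 / 89 * 100
Stocking = 0.9213 * 100 = 92.1%

92.1


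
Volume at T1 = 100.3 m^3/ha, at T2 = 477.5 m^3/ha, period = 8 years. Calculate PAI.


Formula: PAI = (V_T2 - V_T1) / (T2 - T1)
Volume increment = 477.5 - 100.3 = 377.2 m^3/ha
PAI = 377.2 / 8 = 47.15 m^3/ha/year

47.15


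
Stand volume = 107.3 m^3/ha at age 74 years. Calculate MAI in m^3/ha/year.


Formula: MAI = Total Volume / Stand Age
MAI = 107.3 m^3/ha / 74 years
MAI = 1.45 m^3/ha/year

1.45


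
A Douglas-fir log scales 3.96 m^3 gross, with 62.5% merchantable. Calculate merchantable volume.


Formula: MV = V_total * (merchantable_pct / 100)
Merchantable fraction = 62.5% / 100 = 0.625
MV = 3.96 m^3 * 0.625 = 2.475 m^3

2.475


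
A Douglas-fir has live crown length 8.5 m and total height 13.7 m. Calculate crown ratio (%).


Formula: Crown Ratio = (Crown Length / Total Height) * 100
CR = (8.5 m / 13.7 m) * 100
CR = 0.6204 * 100 = 62.0%

62.0


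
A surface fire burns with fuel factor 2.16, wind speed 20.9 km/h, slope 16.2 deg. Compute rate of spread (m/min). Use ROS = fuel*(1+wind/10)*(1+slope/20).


Formula: ROS = fuel * (1 + wind/10) * (1 + slope/20)
Wind factor = 1 + 20.9/10 = 3.09
Slope factor = 1 + 16.2/20 = 1.81
ROS = 2.16 * 3.09 * 1.81 = 12.08 m/min

12.08


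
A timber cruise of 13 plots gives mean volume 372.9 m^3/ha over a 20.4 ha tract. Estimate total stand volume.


Formula: Total Volume = Mean Volume per ha * Total Area
Total Volume = 372.9 m^3/ha * 20.4 ha
Total Volume = 7607 m^3

7607


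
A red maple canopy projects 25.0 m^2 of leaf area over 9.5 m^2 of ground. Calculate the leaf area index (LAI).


Formula: LAI = total leaf area / ground area  (dimensionless)
LAI = 25.0 m^2 / 9.5 m^2
LAI = 2.63

2.63


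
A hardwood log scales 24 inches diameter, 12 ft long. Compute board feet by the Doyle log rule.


Doyle: BF = (D - 4)^2 * L / 16
Adjusted diameter = 24 - 4 = 20 in
(D-4)^2 = 20^2 = 400
BF = 400 * 12 / 16 = 300 BF

300


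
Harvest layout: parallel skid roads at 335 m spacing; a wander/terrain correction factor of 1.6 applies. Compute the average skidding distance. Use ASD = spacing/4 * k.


Formula: ASD = (spacing / 4) * correction
Uncorrected distance = spacing / 4 = 335 / 4 = 83.75 m
ASD = 83.75 * 1.6 = 134 m

134


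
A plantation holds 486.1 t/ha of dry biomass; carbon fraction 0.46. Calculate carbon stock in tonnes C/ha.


Formula: Carbon Stock = Biomass * Carbon Fraction
C = 486.1 t/ha * 0.46
C = 223.6 t C/ha

223.6


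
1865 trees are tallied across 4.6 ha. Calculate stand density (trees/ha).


Formula: Stand Density = N_trees / Area_ha
Density = 1865 trees / 4.6 ha
Density = 405 trees/ha

405


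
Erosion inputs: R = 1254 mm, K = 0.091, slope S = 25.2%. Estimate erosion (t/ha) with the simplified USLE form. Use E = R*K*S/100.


Formula: E = R * K * S / 100  (simplified USLE)
R * K = 1254 * 0.091 = 114.114
E = 114.114 * 25.2 / 100 = 28.76 t/ha

28.76


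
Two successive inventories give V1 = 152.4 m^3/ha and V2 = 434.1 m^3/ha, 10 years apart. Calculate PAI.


Formula: PAI = (V_T2 - V_T1) / (T2 - T1)
Volume increment = 434.1 - 152.4 = 281.7 m^3/ha
PAI = 281.7 / 10 = 28.17 m^3/ha/year

28.17


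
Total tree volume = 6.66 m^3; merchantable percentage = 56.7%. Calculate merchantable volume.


Formula: MV = V_total * (merchantable_pct / 100)
Merchantable fraction = 56.7% / 100 = 0.567
MV = 6.66 m^3 * 0.567 = 3.776 m^3

3.776
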